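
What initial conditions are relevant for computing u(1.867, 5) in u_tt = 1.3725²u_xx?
Domain of dependence: [-4.9955, 8.7295]. Signals travel at speed 1.3725, so data within |x - 1.867| ≤ 1.3725·5 = 6.8625 can reach the point.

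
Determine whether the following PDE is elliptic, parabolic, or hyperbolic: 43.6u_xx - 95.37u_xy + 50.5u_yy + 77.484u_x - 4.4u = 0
Coefficients: A = 43.6, B = -95.37, C = 50.5. B² - 4AC = 288.2369, which is positive, so the equation is hyperbolic.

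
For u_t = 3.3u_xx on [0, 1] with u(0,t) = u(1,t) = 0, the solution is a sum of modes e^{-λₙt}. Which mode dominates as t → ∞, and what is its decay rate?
Eigenvalues: λₙ = 3.3n²π².
First three modes:
  n=1: λ₁ = 3.3π² ≈ 32.57
  n=2: λ₂ = 13.2π² ≈ 130.279 (4× faster decay)
  n=3: λ₃ = 29.7π² ≈ 293.127 (9× faster decay)
As t → ∞, higher modes decay exponentially faster. The n=1 mode dominates: u ~ c₁ sin(πx) e^{-λ₁t}.
Decay rate: λ₁ = 3.3π² ≈ 32.57.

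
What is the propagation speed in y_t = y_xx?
Infinite. The heat equation is parabolic, not hyperbolic, so disturbances propagate instantly.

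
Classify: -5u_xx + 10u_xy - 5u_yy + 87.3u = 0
Parabolic (discriminant = 0).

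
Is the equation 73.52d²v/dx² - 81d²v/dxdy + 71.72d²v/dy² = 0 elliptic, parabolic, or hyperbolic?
Computing B² - 4AC with A = 73.52, B = -81, C = 71.72: discriminant = -14530.4176 (negative). Answer: elliptic.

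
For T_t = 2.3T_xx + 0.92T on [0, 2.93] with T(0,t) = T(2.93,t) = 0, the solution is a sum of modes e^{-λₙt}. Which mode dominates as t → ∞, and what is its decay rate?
Eigenvalues: λₙ = 2.3n²π²/2.93² - 0.92.
First three modes:
  n=1: λ₁ = 2.3π²/2.93² - 0.92 ≈ 1.724
  n=2: λ₂ = 9.2π²/2.93² - 0.92 ≈ 9.657
  n=3: λ₃ = 20.7π²/2.93² - 0.92 ≈ 22.878
Since 2.3π²/2.93² ≈ 2.644 > 0.92, all λₙ > 0.
The n=1 mode decays slowest → dominates as t → ∞.
Asymptotic: T ~ c₁ sin(πx/2.93) e^{-λ₁t} with decay rate λ₁ ≈ 1.724.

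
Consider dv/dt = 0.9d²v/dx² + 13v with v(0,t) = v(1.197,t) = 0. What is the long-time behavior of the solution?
As t → ∞, v grows unboundedly. Reaction dominates diffusion (r=13 > κπ²/L²≈6.2); solution grows exponentially.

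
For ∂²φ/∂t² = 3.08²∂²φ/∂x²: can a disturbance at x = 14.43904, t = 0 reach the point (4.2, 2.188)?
No. The domain of dependence is [-2.53904, 10.93904], and 14.43904 is outside this interval.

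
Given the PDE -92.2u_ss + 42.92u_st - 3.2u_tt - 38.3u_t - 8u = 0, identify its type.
The second-order coefficients are A = -92.2, B = 42.92, C = -3.2. Since B² - 4AC = 661.9664 > 0, this is a hyperbolic PDE.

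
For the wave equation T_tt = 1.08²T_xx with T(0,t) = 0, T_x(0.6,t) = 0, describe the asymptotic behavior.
T oscillates (no decay). Energy is conserved; the solution oscillates indefinitely as standing waves.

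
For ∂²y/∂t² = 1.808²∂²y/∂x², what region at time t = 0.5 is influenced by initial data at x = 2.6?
Domain of influence: [1.696, 3.504]. Data at x = 2.6 spreads outward at speed 1.808.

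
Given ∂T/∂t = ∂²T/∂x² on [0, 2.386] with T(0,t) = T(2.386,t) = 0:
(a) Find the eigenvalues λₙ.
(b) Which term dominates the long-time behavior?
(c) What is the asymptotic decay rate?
Eigenvalues: λₙ = n²π²/2.386².
First three modes:
  n=1: λ₁ = π²/2.386² ≈ 1.734
  n=2: λ₂ = 4π²/2.386² ≈ 6.935 (4× faster decay)
  n=3: λ₃ = 9π²/2.386² ≈ 15.603 (9× faster decay)
As t → ∞, higher modes decay exponentially faster. The n=1 mode dominates: T ~ c₁ sin(πx/2.386) e^{-λ₁t}.
Decay rate: λ₁ = π²/2.386² ≈ 1.734.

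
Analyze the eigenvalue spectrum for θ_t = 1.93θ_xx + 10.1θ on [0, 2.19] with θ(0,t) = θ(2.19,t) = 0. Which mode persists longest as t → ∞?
Eigenvalues: λₙ = 1.93n²π²/2.19² - 10.1.
First three modes:
  n=1: λ₁ = 1.93π²/2.19² - 10.1 ≈ -6.128
  n=2: λ₂ = 7.72π²/2.19² - 10.1 ≈ 5.787
  n=3: λ₃ = 17.37π²/2.19² - 10.1 ≈ 25.645
Since 1.93π²/2.19² ≈ 3.972 < 10.1, λ₁ < 0.
The n=1 mode grows fastest (−λₙ is largest for n=1) → dominates.
Asymptotic: θ ~ c₁ sin(πx/2.19) e^{6.128t} (exponential growth at rate −λ₁ ≈ 6.128).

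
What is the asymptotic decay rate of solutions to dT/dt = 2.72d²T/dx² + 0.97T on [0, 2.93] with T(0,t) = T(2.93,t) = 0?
Eigenvalues: λₙ = 2.72n²π²/2.93² - 0.97.
First three modes:
  n=1: λ₁ = 2.72π²/2.93² - 0.97 ≈ 2.157
  n=2: λ₂ = 10.88π²/2.93² - 0.97 ≈ 11.538
  n=3: λ₃ = 24.48π²/2.93² - 0.97 ≈ 27.173
Since 2.72π²/2.93² ≈ 3.127 > 0.97, all λₙ > 0.
The n=1 mode decays slowest → dominates as t → ∞.
Asymptotic: T ~ c₁ sin(πx/2.93) e^{-λ₁t} with decay rate λ₁ ≈ 2.157.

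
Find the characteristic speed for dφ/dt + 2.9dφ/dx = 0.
Speed = 2.9. Information travels along x - 2.9t = const (rightward).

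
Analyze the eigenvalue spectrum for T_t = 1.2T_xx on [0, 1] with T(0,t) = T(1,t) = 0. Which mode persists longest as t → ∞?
Eigenvalues: λₙ = 1.2n²π².
First three modes:
  n=1: λ₁ = 1.2π² ≈ 11.844
  n=2: λ₂ = 4.8π² ≈ 47.374 (4× faster decay)
  n=3: λ₃ = 10.8π² ≈ 106.592 (9× faster decay)
As t → ∞, higher modes decay exponentially faster. The n=1 mode dominates: T ~ c₁ sin(πx) e^{-λ₁t}.
Decay rate: λ₁ = 1.2π² ≈ 11.844.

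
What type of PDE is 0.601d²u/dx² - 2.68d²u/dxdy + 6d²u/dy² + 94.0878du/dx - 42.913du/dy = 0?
With A = 0.601, B = -2.68, C = 6, the discriminant is -7.2416. This is an elliptic PDE.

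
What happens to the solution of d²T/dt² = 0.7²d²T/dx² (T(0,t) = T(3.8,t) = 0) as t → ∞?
T oscillates (no decay). Energy is conserved; the solution oscillates indefinitely as standing waves.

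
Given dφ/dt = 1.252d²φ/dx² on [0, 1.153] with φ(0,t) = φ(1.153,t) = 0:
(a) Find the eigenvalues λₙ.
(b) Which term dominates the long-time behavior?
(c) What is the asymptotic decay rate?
Eigenvalues: λₙ = 1.252n²π²/1.153².
First three modes:
  n=1: λ₁ = 1.252π²/1.153² ≈ 9.295
  n=2: λ₂ = 5.008π²/1.153² ≈ 37.18 (4× faster decay)
  n=3: λ₃ = 11.268π²/1.153² ≈ 83.654 (9× faster decay)
As t → ∞, higher modes decay exponentially faster. The n=1 mode dominates: φ ~ c₁ sin(πx/1.153) e^{-λ₁t}.
Decay rate: λ₁ = 1.252π²/1.153² ≈ 9.295.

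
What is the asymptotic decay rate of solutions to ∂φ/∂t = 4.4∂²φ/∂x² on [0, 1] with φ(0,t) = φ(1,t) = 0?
Eigenvalues: λₙ = 4.4n²π².
First three modes:
  n=1: λ₁ = 4.4π² ≈ 43.426
  n=2: λ₂ = 17.6π² ≈ 173.705 (4× faster decay)
  n=3: λ₃ = 39.6π² ≈ 390.836 (9× faster decay)
As t → ∞, higher modes decay exponentially faster. The n=1 mode dominates: φ ~ c₁ sin(πx) e^{-λ₁t}.
Decay rate: λ₁ = 4.4π² ≈ 43.426.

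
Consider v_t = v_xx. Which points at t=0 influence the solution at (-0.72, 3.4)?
The entire real line. The heat equation has infinite propagation speed: any initial disturbance instantly affects all points (though exponentially small far away).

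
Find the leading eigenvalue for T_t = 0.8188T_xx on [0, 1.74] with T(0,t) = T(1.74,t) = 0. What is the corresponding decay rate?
Eigenvalues: λₙ = 0.8188n²π²/1.74².
First three modes:
  n=1: λ₁ = 0.8188π²/1.74² ≈ 2.669
  n=2: λ₂ = 3.2752π²/1.74² ≈ 10.677 (4× faster decay)
  n=3: λ₃ = 7.3692π²/1.74² ≈ 24.023 (9× faster decay)
As t → ∞, higher modes decay exponentially faster. The n=1 mode dominates: T ~ c₁ sin(πx/1.74) e^{-λ₁t}.
Decay rate: λ₁ = 0.8188π²/1.74² ≈ 2.669.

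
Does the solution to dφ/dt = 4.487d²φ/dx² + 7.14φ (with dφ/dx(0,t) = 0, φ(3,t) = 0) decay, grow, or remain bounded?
φ grows unboundedly. Reaction dominates diffusion (r=7.14 > κπ²/(4L²)≈1.23); solution grows exponentially.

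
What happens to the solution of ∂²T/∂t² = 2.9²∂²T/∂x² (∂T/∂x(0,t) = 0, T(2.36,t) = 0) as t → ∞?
T oscillates (no decay). Energy is conserved; the solution oscillates indefinitely as standing waves.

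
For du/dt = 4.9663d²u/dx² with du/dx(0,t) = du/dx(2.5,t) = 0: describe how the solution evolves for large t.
u → constant (steady state). Heat is conserved (no flux at boundaries); solution approaches the spatial average.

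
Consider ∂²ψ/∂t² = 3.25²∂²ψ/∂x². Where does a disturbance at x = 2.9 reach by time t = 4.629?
Domain of influence: [-12.14425, 17.94425]. Data at x = 2.9 spreads outward at speed 3.25.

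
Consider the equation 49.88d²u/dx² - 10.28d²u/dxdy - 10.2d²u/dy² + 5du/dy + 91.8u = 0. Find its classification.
Hyperbolic. (A = 49.88, B = -10.28, C = -10.2 gives B² - 4AC = 2140.7824.)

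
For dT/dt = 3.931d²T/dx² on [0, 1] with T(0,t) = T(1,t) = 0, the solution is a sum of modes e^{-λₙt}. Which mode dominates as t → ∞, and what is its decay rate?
Eigenvalues: λₙ = 3.931n²π².
First three modes:
  n=1: λ₁ = 3.931π² ≈ 38.797
  n=2: λ₂ = 15.724π² ≈ 155.19 (4× faster decay)
  n=3: λ₃ = 35.379π² ≈ 349.177 (9× faster decay)
As t → ∞, higher modes decay exponentially faster. The n=1 mode dominates: T ~ c₁ sin(πx) e^{-λ₁t}.
Decay rate: λ₁ = 3.931π² ≈ 38.797.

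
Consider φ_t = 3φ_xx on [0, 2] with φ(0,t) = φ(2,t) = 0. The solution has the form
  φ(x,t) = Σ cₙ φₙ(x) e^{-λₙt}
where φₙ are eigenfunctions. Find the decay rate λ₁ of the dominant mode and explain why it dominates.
Eigenvalues: λₙ = 3n²π²/2².
First three modes:
  n=1: λ₁ = 3π²/2² ≈ 7.402
  n=2: λ₂ = 12π²/2² ≈ 29.609 (4× faster decay)
  n=3: λ₃ = 27π²/2² ≈ 66.62 (9× faster decay)
As t → ∞, higher modes decay exponentially faster. The n=1 mode dominates: φ ~ c₁ sin(πx/2) e^{-λ₁t}.
Decay rate: λ₁ = 3π²/2² ≈ 7.402.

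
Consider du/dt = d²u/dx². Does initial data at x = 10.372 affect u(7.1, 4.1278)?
Yes, for any finite x. The heat equation has infinite propagation speed, so all initial data affects all points at any t > 0.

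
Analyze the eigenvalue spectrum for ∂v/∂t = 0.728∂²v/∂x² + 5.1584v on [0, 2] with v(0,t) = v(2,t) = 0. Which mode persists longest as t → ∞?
Eigenvalues: λₙ = 0.728n²π²/2² - 5.1584.
First three modes:
  n=1: λ₁ = 0.728π²/2² - 5.1584 ≈ -3.362
  n=2: λ₂ = 2.912π²/2² - 5.1584 ≈ 2.027
  n=3: λ₃ = 6.552π²/2² - 5.1584 ≈ 11.008
Since 0.728π²/2² ≈ 1.796 < 5.1584, λ₁ < 0.
The n=1 mode grows fastest (−λₙ is largest for n=1) → dominates.
Asymptotic: v ~ c₁ sin(πx/2) e^{3.362t} (exponential growth at rate −λ₁ ≈ 3.362).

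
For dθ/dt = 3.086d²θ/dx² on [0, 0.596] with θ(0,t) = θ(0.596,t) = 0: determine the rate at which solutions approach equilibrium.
Eigenvalues: λₙ = 3.086n²π²/0.596².
First three modes:
  n=1: λ₁ = 3.086π²/0.596² ≈ 85.744
  n=2: λ₂ = 12.344π²/0.596² ≈ 342.976 (4× faster decay)
  n=3: λ₃ = 27.774π²/0.596² ≈ 771.695 (9× faster decay)
As t → ∞, higher modes decay exponentially faster. The n=1 mode dominates: θ ~ c₁ sin(πx/0.596) e^{-λ₁t}.
Decay rate: λ₁ = 3.086π²/0.596² ≈ 85.744.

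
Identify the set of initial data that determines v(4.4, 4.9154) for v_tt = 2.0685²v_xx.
Domain of dependence: [-5.7675049, 14.5675049]. Signals travel at speed 2.0685, so data within |x - 4.4| ≤ 2.0685·4.9154 = 10.1675049 can reach the point.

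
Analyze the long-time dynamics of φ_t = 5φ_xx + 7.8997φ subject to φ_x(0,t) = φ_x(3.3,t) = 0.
Long-time behavior: φ grows unboundedly. With Neumann BCs the constant mode has diffusion eigenvalue 0, so any r > 0 makes it grow like e^(7.8997t); solution grows exponentially.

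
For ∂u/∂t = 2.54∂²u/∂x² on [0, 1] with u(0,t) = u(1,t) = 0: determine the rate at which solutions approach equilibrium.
Eigenvalues: λₙ = 2.54n²π².
First three modes:
  n=1: λ₁ = 2.54π² ≈ 25.069
  n=2: λ₂ = 10.16π² ≈ 100.275 (4× faster decay)
  n=3: λ₃ = 22.86π² ≈ 225.619 (9× faster decay)
As t → ∞, higher modes decay exponentially faster. The n=1 mode dominates: u ~ c₁ sin(πx) e^{-λ₁t}.
Decay rate: λ₁ = 2.54π² ≈ 25.069.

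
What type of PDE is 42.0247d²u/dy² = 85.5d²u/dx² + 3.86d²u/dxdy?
Rewriting in standard form: -85.5d²u/dx² - 3.86d²u/dxdy + 42.0247d²u/dy² = 0. With A = -85.5, B = -3.86, C = 42.0247, the discriminant is 14387.347. This is a hyperbolic PDE.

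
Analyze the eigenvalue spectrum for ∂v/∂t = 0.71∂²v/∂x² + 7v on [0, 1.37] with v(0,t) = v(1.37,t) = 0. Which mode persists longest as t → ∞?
Eigenvalues: λₙ = 0.71n²π²/1.37² - 7.
First three modes:
  n=1: λ₁ = 0.71π²/1.37² - 7 ≈ -3.266
  n=2: λ₂ = 2.84π²/1.37² - 7 ≈ 7.934
  n=3: λ₃ = 6.39π²/1.37² - 7 ≈ 26.602
Since 0.71π²/1.37² ≈ 3.734 < 7, λ₁ < 0.
The n=1 mode grows fastest (−λₙ is largest for n=1) → dominates.
Asymptotic: v ~ c₁ sin(πx/1.37) e^{3.266t} (exponential growth at rate −λ₁ ≈ 3.266).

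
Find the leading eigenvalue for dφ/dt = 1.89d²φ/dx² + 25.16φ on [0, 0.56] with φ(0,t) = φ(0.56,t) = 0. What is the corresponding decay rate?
Eigenvalues: λₙ = 1.89n²π²/0.56² - 25.16.
First three modes:
  n=1: λ₁ = 1.89π²/0.56² - 25.16 ≈ 34.322
  n=2: λ₂ = 7.56π²/0.56² - 25.16 ≈ 212.768
  n=3: λ₃ = 17.01π²/0.56² - 25.16 ≈ 510.178
Since 1.89π²/0.56² ≈ 59.482 > 25.16, all λₙ > 0.
The n=1 mode decays slowest → dominates as t → ∞.
Asymptotic: φ ~ c₁ sin(πx/0.56) e^{-λ₁t} with decay rate λ₁ ≈ 34.322.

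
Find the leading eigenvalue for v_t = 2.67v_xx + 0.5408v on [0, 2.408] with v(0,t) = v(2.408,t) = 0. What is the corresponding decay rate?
Eigenvalues: λₙ = 2.67n²π²/2.408² - 0.5408.
First three modes:
  n=1: λ₁ = 2.67π²/2.408² - 0.5408 ≈ 4.004
  n=2: λ₂ = 10.68π²/2.408² - 0.5408 ≈ 17.638
  n=3: λ₃ = 24.03π²/2.408² - 0.5408 ≈ 40.361
Since 2.67π²/2.408² ≈ 4.545 > 0.5408, all λₙ > 0.
The n=1 mode decays slowest → dominates as t → ∞.
Asymptotic: v ~ c₁ sin(πx/2.408) e^{-λ₁t} with decay rate λ₁ ≈ 4.004.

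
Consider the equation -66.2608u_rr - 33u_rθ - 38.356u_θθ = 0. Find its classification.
Elliptic. (A = -66.2608, B = -33, C = -38.356 gives B² - 4AC = -9076.9969792.)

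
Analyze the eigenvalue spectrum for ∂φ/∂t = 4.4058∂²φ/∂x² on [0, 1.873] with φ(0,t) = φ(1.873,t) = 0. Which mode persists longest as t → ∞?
Eigenvalues: λₙ = 4.4058n²π²/1.873².
First three modes:
  n=1: λ₁ = 4.4058π²/1.873² ≈ 12.395
  n=2: λ₂ = 17.6232π²/1.873² ≈ 49.58 (4× faster decay)
  n=3: λ₃ = 39.6522π²/1.873² ≈ 111.556 (9× faster decay)
As t → ∞, higher modes decay exponentially faster. The n=1 mode dominates: φ ~ c₁ sin(πx/1.873) e^{-λ₁t}.
Decay rate: λ₁ = 4.4058π²/1.873² ≈ 12.395.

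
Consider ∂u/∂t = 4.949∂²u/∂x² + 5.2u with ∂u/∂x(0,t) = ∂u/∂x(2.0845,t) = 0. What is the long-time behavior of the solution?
As t → ∞, u grows unboundedly. With Neumann BCs the constant mode has diffusion eigenvalue 0, so any r > 0 makes it grow like e^(5.2t); solution grows exponentially.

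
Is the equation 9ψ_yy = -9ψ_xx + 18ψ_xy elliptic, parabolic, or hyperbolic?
Rewriting in standard form: 9ψ_xx - 18ψ_xy + 9ψ_yy = 0. Computing B² - 4AC with A = 9, B = -18, C = 9: discriminant = 0 (zero). Answer: parabolic.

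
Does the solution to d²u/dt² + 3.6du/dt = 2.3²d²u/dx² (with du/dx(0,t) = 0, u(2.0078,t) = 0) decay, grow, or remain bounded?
u → 0. Damping (γ=3.6) dissipates energy; oscillations decay exponentially.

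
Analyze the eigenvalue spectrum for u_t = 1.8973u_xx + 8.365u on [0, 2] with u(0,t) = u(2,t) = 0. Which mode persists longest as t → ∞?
Eigenvalues: λₙ = 1.8973n²π²/2² - 8.365.
First three modes:
  n=1: λ₁ = 1.8973π²/2² - 8.365 ≈ -3.684
  n=2: λ₂ = 7.5892π²/2² - 8.365 ≈ 10.361
  n=3: λ₃ = 17.0757π²/2² - 8.365 ≈ 33.768
Since 1.8973π²/2² ≈ 4.681 < 8.365, λ₁ < 0.
The n=1 mode grows fastest (−λₙ is largest for n=1) → dominates.
Asymptotic: u ~ c₁ sin(πx/2) e^{3.684t} (exponential growth at rate −λ₁ ≈ 3.684).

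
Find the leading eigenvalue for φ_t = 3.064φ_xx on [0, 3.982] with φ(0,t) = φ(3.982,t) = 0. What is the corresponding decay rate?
Eigenvalues: λₙ = 3.064n²π²/3.982².
First three modes:
  n=1: λ₁ = 3.064π²/3.982² ≈ 1.907
  n=2: λ₂ = 12.256π²/3.982² ≈ 7.629 (4× faster decay)
  n=3: λ₃ = 27.576π²/3.982² ≈ 17.164 (9× faster decay)
As t → ∞, higher modes decay exponentially faster. The n=1 mode dominates: φ ~ c₁ sin(πx/3.982) e^{-λ₁t}.
Decay rate: λ₁ = 3.064π²/3.982² ≈ 1.907.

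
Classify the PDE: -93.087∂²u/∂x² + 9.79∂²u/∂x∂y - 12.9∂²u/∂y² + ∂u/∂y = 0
A = -93.087, B = 9.79, C = -12.9. Discriminant B² - 4AC = -4707.4451. Since -4707.4451 < 0, elliptic.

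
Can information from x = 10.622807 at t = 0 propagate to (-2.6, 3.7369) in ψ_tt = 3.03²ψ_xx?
No. The domain of dependence is [-13.922807, 8.722807], and 10.622807 is outside this interval.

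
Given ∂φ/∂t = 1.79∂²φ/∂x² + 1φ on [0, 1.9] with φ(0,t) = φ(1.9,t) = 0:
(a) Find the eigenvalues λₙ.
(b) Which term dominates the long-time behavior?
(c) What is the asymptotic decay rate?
Eigenvalues: λₙ = 1.79n²π²/1.9² - 1.
First three modes:
  n=1: λ₁ = 1.79π²/1.9² - 1 ≈ 3.894
  n=2: λ₂ = 7.16π²/1.9² - 1 ≈ 18.575
  n=3: λ₃ = 16.11π²/1.9² - 1 ≈ 43.044
Since 1.79π²/1.9² ≈ 4.894 > 1, all λₙ > 0.
The n=1 mode decays slowest → dominates as t → ∞.
Asymptotic: φ ~ c₁ sin(πx/1.9) e^{-λ₁t} with decay rate λ₁ ≈ 3.894.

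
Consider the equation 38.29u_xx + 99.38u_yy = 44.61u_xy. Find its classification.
Rewriting in standard form: 38.29u_xx - 44.61u_xy + 99.38u_yy = 0. Elliptic. (A = 38.29, B = -44.61, C = 99.38 gives B² - 4AC = -13230.9887.)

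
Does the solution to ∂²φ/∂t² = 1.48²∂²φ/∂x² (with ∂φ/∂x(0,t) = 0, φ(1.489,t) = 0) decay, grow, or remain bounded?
φ oscillates (no decay). Energy is conserved; the solution oscillates indefinitely as standing waves.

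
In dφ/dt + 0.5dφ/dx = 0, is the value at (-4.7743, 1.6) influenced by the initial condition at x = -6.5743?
No. Only data at x = -5.5743 affects (-4.7743, 1.6). Advection has one-way propagation along characteristics.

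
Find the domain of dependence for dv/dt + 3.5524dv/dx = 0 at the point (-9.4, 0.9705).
A single point: x = -12.8476042. The characteristic through (-9.4, 0.9705) is x - 3.5524t = const, so x = -9.4 - 3.5524·0.9705 = -12.8476042.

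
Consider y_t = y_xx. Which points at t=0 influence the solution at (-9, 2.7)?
The entire real line. The heat equation has infinite propagation speed: any initial disturbance instantly affects all points (though exponentially small far away).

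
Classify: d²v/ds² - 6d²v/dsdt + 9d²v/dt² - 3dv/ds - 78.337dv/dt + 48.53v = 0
Parabolic (discriminant = 0).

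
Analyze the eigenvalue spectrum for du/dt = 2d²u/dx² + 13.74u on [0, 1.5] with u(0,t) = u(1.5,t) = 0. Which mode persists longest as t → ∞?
Eigenvalues: λₙ = 2n²π²/1.5² - 13.74.
First three modes:
  n=1: λ₁ = 2π²/1.5² - 13.74 ≈ -4.967
  n=2: λ₂ = 8π²/1.5² - 13.74 ≈ 21.352
  n=3: λ₃ = 18π²/1.5² - 13.74 ≈ 65.217
Since 2π²/1.5² ≈ 8.773 < 13.74, λ₁ < 0.
The n=1 mode grows fastest (−λₙ is largest for n=1) → dominates.
Asymptotic: u ~ c₁ sin(πx/1.5) e^{4.967t} (exponential growth at rate −λ₁ ≈ 4.967).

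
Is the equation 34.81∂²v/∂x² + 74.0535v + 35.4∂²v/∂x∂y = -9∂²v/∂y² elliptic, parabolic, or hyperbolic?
Rewriting in standard form: 34.81∂²v/∂x² + 35.4∂²v/∂x∂y + 9∂²v/∂y² + 74.0535v = 0. Computing B² - 4AC with A = 34.81, B = 35.4, C = 9: discriminant = 0 (zero). Answer: parabolic.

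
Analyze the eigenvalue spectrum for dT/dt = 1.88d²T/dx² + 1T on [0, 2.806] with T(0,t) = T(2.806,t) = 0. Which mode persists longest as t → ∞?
Eigenvalues: λₙ = 1.88n²π²/2.806² - 1.
First three modes:
  n=1: λ₁ = 1.88π²/2.806² - 1 ≈ 1.357
  n=2: λ₂ = 7.52π²/2.806² - 1 ≈ 8.426
  n=3: λ₃ = 16.92π²/2.806² - 1 ≈ 20.209
Since 1.88π²/2.806² ≈ 2.357 > 1, all λₙ > 0.
The n=1 mode decays slowest → dominates as t → ∞.
Asymptotic: T ~ c₁ sin(πx/2.806) e^{-λ₁t} with decay rate λ₁ ≈ 1.357.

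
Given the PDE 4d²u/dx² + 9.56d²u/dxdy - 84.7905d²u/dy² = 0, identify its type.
The second-order coefficients are A = 4, B = 9.56, C = -84.7905. Since B² - 4AC = 1448.0416 > 0, this is a hyperbolic PDE.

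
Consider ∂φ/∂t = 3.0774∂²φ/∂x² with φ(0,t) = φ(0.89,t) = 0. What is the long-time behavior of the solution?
As t → ∞, φ → 0. Heat diffuses out through both boundaries.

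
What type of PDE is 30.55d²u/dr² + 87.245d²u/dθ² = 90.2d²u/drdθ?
Rewriting in standard form: 30.55d²u/dr² - 90.2d²u/drdθ + 87.245d²u/dθ² = 0. With A = 30.55, B = -90.2, C = 87.245, the discriminant is -2525.299. This is an elliptic PDE.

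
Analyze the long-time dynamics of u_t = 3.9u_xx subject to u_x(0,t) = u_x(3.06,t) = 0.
Long-time behavior: u → constant (steady state). Heat is conserved (no flux at boundaries); solution approaches the spatial average.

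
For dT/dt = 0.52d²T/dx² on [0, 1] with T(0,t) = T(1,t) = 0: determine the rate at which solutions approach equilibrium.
Eigenvalues: λₙ = 0.52n²π².
First three modes:
  n=1: λ₁ = 0.52π² ≈ 5.132
  n=2: λ₂ = 2.08π² ≈ 20.529 (4× faster decay)
  n=3: λ₃ = 4.68π² ≈ 46.19 (9× faster decay)
As t → ∞, higher modes decay exponentially faster. The n=1 mode dominates: T ~ c₁ sin(πx) e^{-λ₁t}.
Decay rate: λ₁ = 0.52π² ≈ 5.132.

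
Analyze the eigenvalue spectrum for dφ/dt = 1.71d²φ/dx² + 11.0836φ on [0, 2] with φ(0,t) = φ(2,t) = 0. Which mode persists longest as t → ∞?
Eigenvalues: λₙ = 1.71n²π²/2² - 11.0836.
First three modes:
  n=1: λ₁ = 1.71π²/2² - 11.0836 ≈ -6.864
  n=2: λ₂ = 6.84π²/2² - 11.0836 ≈ 5.793
  n=3: λ₃ = 15.39π²/2² - 11.0836 ≈ 26.89
Since 1.71π²/2² ≈ 4.219 < 11.0836, λ₁ < 0.
The n=1 mode grows fastest (−λₙ is largest for n=1) → dominates.
Asymptotic: φ ~ c₁ sin(πx/2) e^{6.864t} (exponential growth at rate −λ₁ ≈ 6.864).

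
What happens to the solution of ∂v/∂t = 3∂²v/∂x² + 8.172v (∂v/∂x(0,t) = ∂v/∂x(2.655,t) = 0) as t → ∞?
v grows unboundedly. With Neumann BCs the constant mode has diffusion eigenvalue 0, so any r > 0 makes it grow like e^(8.172t); solution grows exponentially.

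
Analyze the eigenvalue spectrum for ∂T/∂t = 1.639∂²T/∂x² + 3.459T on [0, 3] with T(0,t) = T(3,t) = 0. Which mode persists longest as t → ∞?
Eigenvalues: λₙ = 1.639n²π²/3² - 3.459.
First three modes:
  n=1: λ₁ = 1.639π²/3² - 3.459 ≈ -1.662
  n=2: λ₂ = 6.556π²/3² - 3.459 ≈ 3.73
  n=3: λ₃ = 14.751π²/3² - 3.459 ≈ 12.717
Since 1.639π²/3² ≈ 1.797 < 3.459, λ₁ < 0.
The n=1 mode grows fastest (−λₙ is largest for n=1) → dominates.
Asymptotic: T ~ c₁ sin(πx/3) e^{1.662t} (exponential growth at rate −λ₁ ≈ 1.662).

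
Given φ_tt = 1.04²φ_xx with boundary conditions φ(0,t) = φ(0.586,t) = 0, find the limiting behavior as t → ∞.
φ oscillates (no decay). Energy is conserved; the solution oscillates indefinitely as standing waves.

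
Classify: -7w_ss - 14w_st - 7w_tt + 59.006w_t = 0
Parabolic (discriminant = 0).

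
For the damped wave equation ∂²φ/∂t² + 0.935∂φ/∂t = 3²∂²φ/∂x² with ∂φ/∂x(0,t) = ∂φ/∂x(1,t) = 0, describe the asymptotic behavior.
φ → constant (steady state). Damping (γ=0.935) dissipates the nonconstant modes; with Neumann BCs the spatial average obeys M''+γM'=0 and tends to a finite limit.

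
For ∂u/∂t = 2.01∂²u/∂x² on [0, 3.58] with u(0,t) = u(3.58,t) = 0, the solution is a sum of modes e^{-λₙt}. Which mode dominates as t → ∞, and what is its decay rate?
Eigenvalues: λₙ = 2.01n²π²/3.58².
First three modes:
  n=1: λ₁ = 2.01π²/3.58² ≈ 1.548
  n=2: λ₂ = 8.04π²/3.58² ≈ 6.191 (4× faster decay)
  n=3: λ₃ = 18.09π²/3.58² ≈ 13.931 (9× faster decay)
As t → ∞, higher modes decay exponentially faster. The n=1 mode dominates: u ~ c₁ sin(πx/3.58) e^{-λ₁t}.
Decay rate: λ₁ = 2.01π²/3.58² ≈ 1.548.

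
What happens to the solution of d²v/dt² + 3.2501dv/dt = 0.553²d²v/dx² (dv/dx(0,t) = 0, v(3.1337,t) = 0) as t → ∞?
v → 0. Damping (γ=3.2501) dissipates energy; oscillations decay exponentially.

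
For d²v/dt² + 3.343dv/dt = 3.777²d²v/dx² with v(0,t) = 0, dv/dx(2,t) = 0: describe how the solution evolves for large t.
v → 0. Damping (γ=3.343) dissipates energy; oscillations decay exponentially.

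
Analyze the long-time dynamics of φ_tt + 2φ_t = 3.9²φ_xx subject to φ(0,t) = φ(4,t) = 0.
Long-time behavior: φ → 0. Damping (γ=2) dissipates energy; oscillations decay exponentially.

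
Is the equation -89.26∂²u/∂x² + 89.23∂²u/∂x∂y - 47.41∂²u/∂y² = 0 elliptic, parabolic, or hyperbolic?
Computing B² - 4AC with A = -89.26, B = 89.23, C = -47.41: discriminant = -8965.2735 (negative). Answer: elliptic.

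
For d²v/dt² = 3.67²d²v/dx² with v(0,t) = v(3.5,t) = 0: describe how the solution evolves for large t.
v oscillates (no decay). Energy is conserved; the solution oscillates indefinitely as standing waves.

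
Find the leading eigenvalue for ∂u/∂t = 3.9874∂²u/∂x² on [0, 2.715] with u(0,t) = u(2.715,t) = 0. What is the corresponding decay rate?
Eigenvalues: λₙ = 3.9874n²π²/2.715².
First three modes:
  n=1: λ₁ = 3.9874π²/2.715² ≈ 5.339
  n=2: λ₂ = 15.9496π²/2.715² ≈ 21.356 (4× faster decay)
  n=3: λ₃ = 35.8866π²/2.715² ≈ 48.05 (9× faster decay)
As t → ∞, higher modes decay exponentially faster. The n=1 mode dominates: u ~ c₁ sin(πx/2.715) e^{-λ₁t}.
Decay rate: λ₁ = 3.9874π²/2.715² ≈ 5.339.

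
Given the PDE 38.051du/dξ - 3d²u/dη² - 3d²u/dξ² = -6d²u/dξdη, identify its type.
Rewriting in standard form: -3d²u/dξ² + 6d²u/dξdη - 3d²u/dη² + 38.051du/dξ = 0. The second-order coefficients are A = -3, B = 6, C = -3. Since B² - 4AC = 0 = 0, this is a parabolic PDE.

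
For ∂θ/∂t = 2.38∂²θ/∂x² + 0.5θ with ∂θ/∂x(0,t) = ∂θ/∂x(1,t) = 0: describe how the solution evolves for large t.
θ grows unboundedly. With Neumann BCs the constant mode has diffusion eigenvalue 0, so any r > 0 makes it grow like e^(0.5t); solution grows exponentially.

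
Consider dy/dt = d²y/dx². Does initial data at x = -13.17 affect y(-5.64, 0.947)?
Yes, for any finite x. The heat equation has infinite propagation speed, so all initial data affects all points at any t > 0.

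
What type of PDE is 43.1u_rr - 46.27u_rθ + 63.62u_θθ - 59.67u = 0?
With A = 43.1, B = -46.27, C = 63.62, the discriminant is -8827.1751. This is an elliptic PDE.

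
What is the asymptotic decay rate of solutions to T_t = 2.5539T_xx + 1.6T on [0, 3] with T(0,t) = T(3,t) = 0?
Eigenvalues: λₙ = 2.5539n²π²/3² - 1.6.
First three modes:
  n=1: λ₁ = 2.5539π²/3² - 1.6 ≈ 1.201
  n=2: λ₂ = 10.2156π²/3² - 1.6 ≈ 9.603
  n=3: λ₃ = 22.9851π²/3² - 1.6 ≈ 23.606
Since 2.5539π²/3² ≈ 2.801 > 1.6, all λₙ > 0.
The n=1 mode decays slowest → dominates as t → ∞.
Asymptotic: T ~ c₁ sin(πx/3) e^{-λ₁t} with decay rate λ₁ ≈ 1.201.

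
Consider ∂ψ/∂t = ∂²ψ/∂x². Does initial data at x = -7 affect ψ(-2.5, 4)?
Yes, for any finite x. The heat equation has infinite propagation speed, so all initial data affects all points at any t > 0.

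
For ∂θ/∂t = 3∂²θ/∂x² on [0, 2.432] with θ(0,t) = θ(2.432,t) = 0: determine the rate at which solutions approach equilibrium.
Eigenvalues: λₙ = 3n²π²/2.432².
First three modes:
  n=1: λ₁ = 3π²/2.432² ≈ 5.006
  n=2: λ₂ = 12π²/2.432² ≈ 20.024 (4× faster decay)
  n=3: λ₃ = 27π²/2.432² ≈ 45.054 (9× faster decay)
As t → ∞, higher modes decay exponentially faster. The n=1 mode dominates: θ ~ c₁ sin(πx/2.432) e^{-λ₁t}.
Decay rate: λ₁ = 3π²/2.432² ≈ 5.006.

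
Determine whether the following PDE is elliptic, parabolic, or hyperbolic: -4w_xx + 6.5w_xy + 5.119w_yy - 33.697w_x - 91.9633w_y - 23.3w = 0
Coefficients: A = -4, B = 6.5, C = 5.119. B² - 4AC = 124.154, which is positive, so the equation is hyperbolic.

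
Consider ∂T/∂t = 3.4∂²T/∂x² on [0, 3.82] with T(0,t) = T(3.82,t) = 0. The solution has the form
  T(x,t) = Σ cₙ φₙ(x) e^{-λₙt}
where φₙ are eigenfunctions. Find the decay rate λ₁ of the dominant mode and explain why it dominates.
Eigenvalues: λₙ = 3.4n²π²/3.82².
First three modes:
  n=1: λ₁ = 3.4π²/3.82² ≈ 2.3
  n=2: λ₂ = 13.6π²/3.82² ≈ 9.198 (4× faster decay)
  n=3: λ₃ = 30.6π²/3.82² ≈ 20.696 (9× faster decay)
As t → ∞, higher modes decay exponentially faster. The n=1 mode dominates: T ~ c₁ sin(πx/3.82) e^{-λ₁t}.
Decay rate: λ₁ = 3.4π²/3.82² ≈ 2.3.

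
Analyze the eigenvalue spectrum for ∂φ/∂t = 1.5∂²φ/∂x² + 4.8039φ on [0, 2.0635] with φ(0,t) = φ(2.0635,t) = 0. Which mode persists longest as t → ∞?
Eigenvalues: λₙ = 1.5n²π²/2.0635² - 4.8039.
First three modes:
  n=1: λ₁ = 1.5π²/2.0635² - 4.8039 ≈ -1.327
  n=2: λ₂ = 6π²/2.0635² - 4.8039 ≈ 9.103
  n=3: λ₃ = 13.5π²/2.0635² - 4.8039 ≈ 26.487
Since 1.5π²/2.0635² ≈ 3.477 < 4.8039, λ₁ < 0.
The n=1 mode grows fastest (−λₙ is largest for n=1) → dominates.
Asymptotic: φ ~ c₁ sin(πx/2.0635) e^{1.327t} (exponential growth at rate −λ₁ ≈ 1.327).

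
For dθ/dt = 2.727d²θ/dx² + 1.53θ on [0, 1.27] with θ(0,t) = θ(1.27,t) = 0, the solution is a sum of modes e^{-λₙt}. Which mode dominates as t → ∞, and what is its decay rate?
Eigenvalues: λₙ = 2.727n²π²/1.27² - 1.53.
First three modes:
  n=1: λ₁ = 2.727π²/1.27² - 1.53 ≈ 15.157
  n=2: λ₂ = 10.908π²/1.27² - 1.53 ≈ 65.218
  n=3: λ₃ = 24.543π²/1.27² - 1.53 ≈ 148.653
Since 2.727π²/1.27² ≈ 16.687 > 1.53, all λₙ > 0.
The n=1 mode decays slowest → dominates as t → ∞.
Asymptotic: θ ~ c₁ sin(πx/1.27) e^{-λ₁t} with decay rate λ₁ ≈ 15.157.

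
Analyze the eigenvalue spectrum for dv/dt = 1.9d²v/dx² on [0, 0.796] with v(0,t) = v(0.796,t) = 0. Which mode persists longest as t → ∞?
Eigenvalues: λₙ = 1.9n²π²/0.796².
First three modes:
  n=1: λ₁ = 1.9π²/0.796² ≈ 29.596
  n=2: λ₂ = 7.6π²/0.796² ≈ 118.382 (4× faster decay)
  n=3: λ₃ = 17.1π²/0.796² ≈ 266.36 (9× faster decay)
As t → ∞, higher modes decay exponentially faster. The n=1 mode dominates: v ~ c₁ sin(πx/0.796) e^{-λ₁t}.
Decay rate: λ₁ = 1.9π²/0.796² ≈ 29.596.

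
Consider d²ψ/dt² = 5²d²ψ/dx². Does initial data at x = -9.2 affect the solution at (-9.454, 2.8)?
Yes. The domain of dependence is [-23.454, 4.546], and -9.2 ∈ [-23.454, 4.546].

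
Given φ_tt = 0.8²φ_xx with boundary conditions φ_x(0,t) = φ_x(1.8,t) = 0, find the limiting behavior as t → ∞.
φ oscillates about a mean that drifts linearly in t (generically unbounded; no decay). There is no damping, so the nonconstant modes persist as standing waves (energy conserved, no decay). But with Neumann conditions at both ends the constant mode has eigenvalue 0: the spatial mean M(t) of φ satisfies M'' = 0, so M(t) = M(0) + M'(0)·t. Unless the initial velocity has zero mean (∫φ_t(x,0)dx = 0), the solution grows linearly in t (unbounded, though not exponentially); if it does have zero mean, the solution stays bounded and simply oscillates.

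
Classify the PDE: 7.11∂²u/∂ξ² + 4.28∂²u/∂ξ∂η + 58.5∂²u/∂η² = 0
A = 7.11, B = 4.28, C = 58.5. Discriminant B² - 4AC = -1645.4216. Since -1645.4216 < 0, elliptic.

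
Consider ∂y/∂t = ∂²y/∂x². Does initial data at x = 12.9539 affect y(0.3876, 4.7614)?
Yes, for any finite x. The heat equation has infinite propagation speed, so all initial data affects all points at any t > 0.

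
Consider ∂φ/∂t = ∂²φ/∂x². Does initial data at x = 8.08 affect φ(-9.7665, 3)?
Yes, for any finite x. The heat equation has infinite propagation speed, so all initial data affects all points at any t > 0.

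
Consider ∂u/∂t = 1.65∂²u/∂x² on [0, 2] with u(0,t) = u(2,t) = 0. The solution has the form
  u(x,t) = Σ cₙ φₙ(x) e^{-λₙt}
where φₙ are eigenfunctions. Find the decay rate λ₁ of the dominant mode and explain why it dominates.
Eigenvalues: λₙ = 1.65n²π²/2².
First three modes:
  n=1: λ₁ = 1.65π²/2² ≈ 4.071
  n=2: λ₂ = 6.6π²/2² ≈ 16.285 (4× faster decay)
  n=3: λ₃ = 14.85π²/2² ≈ 36.641 (9× faster decay)
As t → ∞, higher modes decay exponentially faster. The n=1 mode dominates: u ~ c₁ sin(πx/2) e^{-λ₁t}.
Decay rate: λ₁ = 1.65π²/2² ≈ 4.071.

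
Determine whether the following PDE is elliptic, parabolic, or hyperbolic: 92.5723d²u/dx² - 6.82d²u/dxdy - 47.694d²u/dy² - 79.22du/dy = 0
Coefficients: A = 92.5723, B = -6.82, C = -47.694. B² - 4AC = 17707.0855048, which is positive, so the equation is hyperbolic.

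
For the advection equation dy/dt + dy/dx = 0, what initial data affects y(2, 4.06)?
A single point: x = -2.06. The characteristic through (2, 4.06) is x - 1t = const, so x = 2 - 1·4.06 = -2.06.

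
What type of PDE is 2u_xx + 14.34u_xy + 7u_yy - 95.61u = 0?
With A = 2, B = 14.34, C = 7, the discriminant is 149.6356. This is a hyperbolic PDE.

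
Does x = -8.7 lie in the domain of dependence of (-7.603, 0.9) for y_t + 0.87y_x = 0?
No. Only data at x = -8.386 affects (-7.603, 0.9). Advection has one-way propagation along characteristics.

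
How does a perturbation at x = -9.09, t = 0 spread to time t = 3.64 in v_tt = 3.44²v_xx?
Domain of influence: [-21.6116, 3.4316]. Data at x = -9.09 spreads outward at speed 3.44.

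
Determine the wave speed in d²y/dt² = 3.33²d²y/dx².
Speed = 3.33. Information travels along characteristics x = x₀ ± 3.33t.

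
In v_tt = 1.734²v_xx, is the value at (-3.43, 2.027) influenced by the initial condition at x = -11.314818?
No. The domain of dependence is [-6.944818, 0.084818], and -11.314818 is outside this interval.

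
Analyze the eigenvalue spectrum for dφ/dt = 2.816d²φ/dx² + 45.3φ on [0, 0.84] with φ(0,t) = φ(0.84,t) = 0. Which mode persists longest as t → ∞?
Eigenvalues: λₙ = 2.816n²π²/0.84² - 45.3.
First three modes:
  n=1: λ₁ = 2.816π²/0.84² - 45.3 ≈ -5.911
  n=2: λ₂ = 11.264π²/0.84² - 45.3 ≈ 112.256
  n=3: λ₃ = 25.344π²/0.84² - 45.3 ≈ 309.2
Since 2.816π²/0.84² ≈ 39.389 < 45.3, λ₁ < 0.
The n=1 mode grows fastest (−λₙ is largest for n=1) → dominates.
Asymptotic: φ ~ c₁ sin(πx/0.84) e^{5.911t} (exponential growth at rate −λ₁ ≈ 5.911).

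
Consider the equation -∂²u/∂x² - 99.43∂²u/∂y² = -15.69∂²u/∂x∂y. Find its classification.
Rewriting in standard form: -∂²u/∂x² + 15.69∂²u/∂x∂y - 99.43∂²u/∂y² = 0. Elliptic. (A = -1, B = 15.69, C = -99.43 gives B² - 4AC = -151.5439.)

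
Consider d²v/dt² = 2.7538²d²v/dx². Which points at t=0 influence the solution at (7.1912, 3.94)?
Domain of dependence: [-3.658772, 18.041172]. Signals travel at speed 2.7538, so data within |x - 7.1912| ≤ 2.7538·3.94 = 10.849972 can reach the point.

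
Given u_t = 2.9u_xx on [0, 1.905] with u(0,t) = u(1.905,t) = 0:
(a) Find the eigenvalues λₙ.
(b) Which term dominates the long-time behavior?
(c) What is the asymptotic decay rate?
Eigenvalues: λₙ = 2.9n²π²/1.905².
First three modes:
  n=1: λ₁ = 2.9π²/1.905² ≈ 7.887
  n=2: λ₂ = 11.6π²/1.905² ≈ 31.548 (4× faster decay)
  n=3: λ₃ = 26.1π²/1.905² ≈ 70.982 (9× faster decay)
As t → ∞, higher modes decay exponentially faster. The n=1 mode dominates: u ~ c₁ sin(πx/1.905) e^{-λ₁t}.
Decay rate: λ₁ = 2.9π²/1.905² ≈ 7.887.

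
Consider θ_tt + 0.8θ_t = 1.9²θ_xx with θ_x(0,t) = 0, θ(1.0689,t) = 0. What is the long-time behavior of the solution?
As t → ∞, θ → 0. Damping (γ=0.8) dissipates energy; oscillations decay exponentially.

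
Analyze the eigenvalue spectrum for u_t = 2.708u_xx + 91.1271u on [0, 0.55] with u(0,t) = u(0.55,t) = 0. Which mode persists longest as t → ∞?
Eigenvalues: λₙ = 2.708n²π²/0.55² - 91.1271.
First three modes:
  n=1: λ₁ = 2.708π²/0.55² - 91.1271 ≈ -2.774
  n=2: λ₂ = 10.832π²/0.55² - 91.1271 ≈ 262.286
  n=3: λ₃ = 24.372π²/0.55² - 91.1271 ≈ 704.053
Since 2.708π²/0.55² ≈ 88.353 < 91.1271, λ₁ < 0.
The n=1 mode grows fastest (−λₙ is largest for n=1) → dominates.
Asymptotic: u ~ c₁ sin(πx/0.55) e^{2.774t} (exponential growth at rate −λ₁ ≈ 2.774).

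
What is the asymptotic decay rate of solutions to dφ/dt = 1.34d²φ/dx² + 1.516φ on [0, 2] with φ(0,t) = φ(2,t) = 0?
Eigenvalues: λₙ = 1.34n²π²/2² - 1.516.
First three modes:
  n=1: λ₁ = 1.34π²/2² - 1.516 ≈ 1.79
  n=2: λ₂ = 5.36π²/2² - 1.516 ≈ 11.709
  n=3: λ₃ = 12.06π²/2² - 1.516 ≈ 28.241
Since 1.34π²/2² ≈ 3.306 > 1.516, all λₙ > 0.
The n=1 mode decays slowest → dominates as t → ∞.
Asymptotic: φ ~ c₁ sin(πx/2) e^{-λ₁t} with decay rate λ₁ ≈ 1.79.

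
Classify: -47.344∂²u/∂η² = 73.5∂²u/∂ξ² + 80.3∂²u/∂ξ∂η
Rewriting in standard form: -73.5∂²u/∂ξ² - 80.3∂²u/∂ξ∂η - 47.344∂²u/∂η² = 0. Elliptic (discriminant = -7471.046).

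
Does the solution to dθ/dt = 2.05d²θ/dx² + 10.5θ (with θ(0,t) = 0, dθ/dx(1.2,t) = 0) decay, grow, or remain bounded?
θ grows unboundedly. Reaction dominates diffusion (r=10.5 > κπ²/(4L²)≈3.51); solution grows exponentially.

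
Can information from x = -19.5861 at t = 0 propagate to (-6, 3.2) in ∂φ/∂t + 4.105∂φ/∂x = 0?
No. Only data at x = -19.136 affects (-6, 3.2). Advection has one-way propagation along characteristics.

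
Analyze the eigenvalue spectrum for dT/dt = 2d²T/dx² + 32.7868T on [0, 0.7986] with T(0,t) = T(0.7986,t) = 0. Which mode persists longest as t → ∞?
Eigenvalues: λₙ = 2n²π²/0.7986² - 32.7868.
First three modes:
  n=1: λ₁ = 2π²/0.7986² - 32.7868 ≈ -1.836
  n=2: λ₂ = 8π²/0.7986² - 32.7868 ≈ 91.016
  n=3: λ₃ = 18π²/0.7986² - 32.7868 ≈ 245.77
Since 2π²/0.7986² ≈ 30.951 < 32.7868, λ₁ < 0.
The n=1 mode grows fastest (−λₙ is largest for n=1) → dominates.
Asymptotic: T ~ c₁ sin(πx/0.7986) e^{1.836t} (exponential growth at rate −λ₁ ≈ 1.836).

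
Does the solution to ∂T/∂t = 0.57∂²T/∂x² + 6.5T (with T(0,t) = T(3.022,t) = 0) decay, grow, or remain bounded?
T grows unboundedly. Reaction dominates diffusion (r=6.5 > κπ²/L²≈0.62); solution grows exponentially.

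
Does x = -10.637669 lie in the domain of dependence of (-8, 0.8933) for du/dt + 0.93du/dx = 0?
No. Only data at x = -8.830769 affects (-8, 0.8933). Advection has one-way propagation along characteristics.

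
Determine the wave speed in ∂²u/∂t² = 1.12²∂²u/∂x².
Speed = 1.12. Information travels along characteristics x = x₀ ± 1.12t.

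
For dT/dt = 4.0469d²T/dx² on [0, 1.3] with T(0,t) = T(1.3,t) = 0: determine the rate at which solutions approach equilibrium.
Eigenvalues: λₙ = 4.0469n²π²/1.3².
First three modes:
  n=1: λ₁ = 4.0469π²/1.3² ≈ 23.634
  n=2: λ₂ = 16.1876π²/1.3² ≈ 94.536 (4× faster decay)
  n=3: λ₃ = 36.4221π²/1.3² ≈ 212.705 (9× faster decay)
As t → ∞, higher modes decay exponentially faster. The n=1 mode dominates: T ~ c₁ sin(πx/1.3) e^{-λ₁t}.
Decay rate: λ₁ = 4.0469π²/1.3² ≈ 23.634.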